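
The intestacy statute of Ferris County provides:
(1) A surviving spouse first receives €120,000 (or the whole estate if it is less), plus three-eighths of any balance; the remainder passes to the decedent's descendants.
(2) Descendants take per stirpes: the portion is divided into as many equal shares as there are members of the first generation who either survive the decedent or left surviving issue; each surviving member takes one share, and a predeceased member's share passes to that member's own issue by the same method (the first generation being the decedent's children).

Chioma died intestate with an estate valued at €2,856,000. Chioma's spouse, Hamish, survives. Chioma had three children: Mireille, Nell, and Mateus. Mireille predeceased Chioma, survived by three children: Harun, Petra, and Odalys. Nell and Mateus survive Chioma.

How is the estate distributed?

Hamish: €1,146,000; Harun: €190,000; Petra: €190,000; Odalys: €190,000; Nell: €570,000; Mateus: €570,000

Hamish first takes €120,000, leaving a balance of €2,736,000. Hamish then takes three-eighths of the balance (€1,026,000), for a total of €1,146,000. The remaining €1,710,000 passes to the descendants.
The descendants' portion (€1,710,000) is divided into 3 shares of €570,000: Nell and Mateus each take €570,000; Mireille's €570,000 share passes to Mireille's issue.
Mireille's share (€570,000) is divided into 3 shares of €190,000: Harun, Petra, and Odalys each take €190,000.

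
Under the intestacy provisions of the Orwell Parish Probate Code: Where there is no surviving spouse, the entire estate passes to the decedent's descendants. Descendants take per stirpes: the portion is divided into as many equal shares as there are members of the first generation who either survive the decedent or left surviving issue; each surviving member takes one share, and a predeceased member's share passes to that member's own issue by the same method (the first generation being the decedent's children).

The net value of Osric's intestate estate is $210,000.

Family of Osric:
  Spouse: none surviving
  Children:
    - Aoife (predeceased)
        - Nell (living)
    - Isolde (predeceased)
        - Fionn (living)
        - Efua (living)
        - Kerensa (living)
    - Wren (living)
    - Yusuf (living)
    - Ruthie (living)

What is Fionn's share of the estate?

The entire $210,000 passes to the descendants.
That amount ($210,000) is divided into 5 shares of $42,000: Wren, Yusuf, and Ruthie each take $42,000; Aoife's $42,000 share passes to Aoife's issue; Isolde's $42,000 share passes to Isolde's issue.
Aoife's share ($42,000) passes entirely to Nell.
Isolde's share ($42,000) is divided into 3 shares of $14,000: Fionn, Efua, and Kerensa each take $14,000.

Fionn receives $14,000.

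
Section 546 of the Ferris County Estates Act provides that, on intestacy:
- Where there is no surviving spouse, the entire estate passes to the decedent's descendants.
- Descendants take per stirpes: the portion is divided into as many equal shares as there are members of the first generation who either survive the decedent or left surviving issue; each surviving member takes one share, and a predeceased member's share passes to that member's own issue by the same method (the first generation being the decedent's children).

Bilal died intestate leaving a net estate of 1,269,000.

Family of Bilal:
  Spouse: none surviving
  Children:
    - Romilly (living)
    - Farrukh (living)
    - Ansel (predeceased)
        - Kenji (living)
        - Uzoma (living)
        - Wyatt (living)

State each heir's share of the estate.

The entire 1,269,000 passes to the descendants.
That amount (1,269,000) is divided into 3 shares of 423,000: Romilly and Farrukh each take 423,000; Ansel's 423,000 share passes to Ansel's issue.
Ansel's share (423,000) is divided into 3 shares of 141,000: Kenji, Uzoma, and Wyatt each take 141,000.

Romilly: 423,000; Farrukh: 423,000; Kenji: 141,000; Uzoma: 141,000; Wyatt: 141,000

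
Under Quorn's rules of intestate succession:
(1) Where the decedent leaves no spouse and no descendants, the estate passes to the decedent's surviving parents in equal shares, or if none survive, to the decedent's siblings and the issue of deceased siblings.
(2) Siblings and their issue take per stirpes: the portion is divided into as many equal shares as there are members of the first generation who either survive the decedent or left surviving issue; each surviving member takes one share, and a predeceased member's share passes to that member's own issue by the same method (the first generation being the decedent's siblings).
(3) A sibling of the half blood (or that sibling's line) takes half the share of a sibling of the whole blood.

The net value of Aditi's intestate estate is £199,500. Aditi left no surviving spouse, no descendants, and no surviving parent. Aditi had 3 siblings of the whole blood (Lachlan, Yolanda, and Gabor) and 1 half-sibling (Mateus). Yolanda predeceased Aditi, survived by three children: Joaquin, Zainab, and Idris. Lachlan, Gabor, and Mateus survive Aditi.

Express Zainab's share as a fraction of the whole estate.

The entire £199,500 passes to the siblings and their issue.
Counting each half-blood sibling's line as half a unit, there are 7/2 units in £199,500, so one unit is £57,000. Whole-blood lines (Lachlan, Yolanda, and Gabor) take £57,000 each; half-blood lines (Mateus) take £28,500 each.
Yolanda's share (£57,000) is divided into 3 shares of £19,000: Joaquin, Zainab, and Idris each take £19,000.

Zainab receives 2/21 of the estate.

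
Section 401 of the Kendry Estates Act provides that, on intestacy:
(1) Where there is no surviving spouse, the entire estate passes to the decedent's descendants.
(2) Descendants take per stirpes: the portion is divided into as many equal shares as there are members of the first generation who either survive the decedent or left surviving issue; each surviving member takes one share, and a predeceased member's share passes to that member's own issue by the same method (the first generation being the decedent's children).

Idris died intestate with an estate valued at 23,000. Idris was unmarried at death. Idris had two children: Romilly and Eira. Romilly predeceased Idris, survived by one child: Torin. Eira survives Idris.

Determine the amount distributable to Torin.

The entire 23,000 passes to the descendants.
That amount (23,000) is divided into 2 shares of 11,500: Eira takes 11,500; Romilly's 11,500 share passes to Romilly's issue.
Romilly's share (11,500) passes entirely to Torin.

Torin receives 11,500.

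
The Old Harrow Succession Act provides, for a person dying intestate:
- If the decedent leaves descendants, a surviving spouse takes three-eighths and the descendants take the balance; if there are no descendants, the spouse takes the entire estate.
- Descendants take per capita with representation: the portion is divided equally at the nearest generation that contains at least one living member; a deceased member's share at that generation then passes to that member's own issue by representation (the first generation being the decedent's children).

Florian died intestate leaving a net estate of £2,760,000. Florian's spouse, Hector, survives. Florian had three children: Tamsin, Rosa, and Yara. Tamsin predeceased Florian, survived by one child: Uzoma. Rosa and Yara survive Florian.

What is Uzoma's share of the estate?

Hector takes three-eighths of £2,760,000 = £1,035,000. The remaining £1,725,000 passes to the descendants.
The descendants' portion (£1,725,000) is divided into 3 shares of £575,000: Rosa and Yara each take £575,000; Tamsin's £575,000 share passes to Tamsin's issue.
Tamsin's share (£575,000) passes entirely to Uzoma.

Uzoma receives £575,000.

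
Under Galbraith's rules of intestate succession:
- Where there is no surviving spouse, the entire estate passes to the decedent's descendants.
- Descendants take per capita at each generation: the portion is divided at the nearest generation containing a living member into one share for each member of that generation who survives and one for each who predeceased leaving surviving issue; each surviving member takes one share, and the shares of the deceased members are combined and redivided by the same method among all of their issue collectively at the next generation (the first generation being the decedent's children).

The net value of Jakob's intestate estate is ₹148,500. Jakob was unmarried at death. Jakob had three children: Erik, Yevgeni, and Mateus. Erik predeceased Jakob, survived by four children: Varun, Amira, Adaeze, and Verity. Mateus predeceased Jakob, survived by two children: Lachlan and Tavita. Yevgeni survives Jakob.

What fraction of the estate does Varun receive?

The entire ₹148,500 passes to the descendants.
That amount (₹148,500) is divided at the children's generation into 3 shares of ₹49,500. Yevgeni takes ₹49,500. The 2 shares of the deceased (Erik and Mateus) are combined into a pool of ₹99,000.
That pool (₹99,000) is divided at the grandchildren's generation equally among Varun, Amira, Adaeze, Verity, Lachlan, and Tavita: ₹16,500 each.

Varun receives 1/9 of the estate.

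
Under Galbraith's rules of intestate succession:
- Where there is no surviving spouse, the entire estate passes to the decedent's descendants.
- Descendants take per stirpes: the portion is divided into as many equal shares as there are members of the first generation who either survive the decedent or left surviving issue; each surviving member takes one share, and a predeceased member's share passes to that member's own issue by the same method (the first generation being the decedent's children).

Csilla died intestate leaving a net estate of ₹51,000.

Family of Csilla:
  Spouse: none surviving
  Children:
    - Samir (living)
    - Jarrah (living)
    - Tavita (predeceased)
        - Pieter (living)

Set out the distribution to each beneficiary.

Samir: ₹17,000; Jarrah: ₹17,000; Pieter: ₹17,000

The entire ₹51,000 passes to the descendants.
That amount (₹51,000) is divided into 3 shares of ₹17,000: Samir and Jarrah each take ₹17,000; Tavita's ₹17,000 share passes to Tavita's issue.
Tavita's share (₹17,000) passes entirely to Pieter.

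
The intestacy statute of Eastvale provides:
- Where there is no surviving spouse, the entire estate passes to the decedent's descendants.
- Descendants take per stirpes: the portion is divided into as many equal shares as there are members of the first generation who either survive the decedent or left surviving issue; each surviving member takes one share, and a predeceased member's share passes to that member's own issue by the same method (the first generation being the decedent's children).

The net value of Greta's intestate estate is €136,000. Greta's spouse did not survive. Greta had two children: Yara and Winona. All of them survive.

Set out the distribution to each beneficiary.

The entire €136,000 passes to the descendants.
That amount (€136,000) is divided into 2 shares of €68,000: Yara and Winona each take €68,000.

Yara: €68,000; Winona: €68,000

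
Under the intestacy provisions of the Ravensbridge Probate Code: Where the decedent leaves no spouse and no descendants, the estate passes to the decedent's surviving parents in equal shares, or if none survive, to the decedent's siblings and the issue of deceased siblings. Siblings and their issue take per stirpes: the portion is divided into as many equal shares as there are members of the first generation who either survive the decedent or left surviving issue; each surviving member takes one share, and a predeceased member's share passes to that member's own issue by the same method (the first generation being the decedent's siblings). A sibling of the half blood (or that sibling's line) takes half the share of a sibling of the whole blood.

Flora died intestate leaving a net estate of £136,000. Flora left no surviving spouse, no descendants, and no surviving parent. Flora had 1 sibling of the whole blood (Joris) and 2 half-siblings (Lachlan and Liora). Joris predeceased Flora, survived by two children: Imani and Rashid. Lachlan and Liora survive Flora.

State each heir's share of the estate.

Imani: £34,000; Rashid: £34,000; Lachlan: £34,000; Liora: £34,000

The entire £136,000 passes to the siblings and their issue.
Counting each half-blood sibling's line as half a unit, there are 2 units in £136,000, so one unit is £68,000. Whole-blood lines (Joris) take £68,000 each; half-blood lines (Lachlan and Liora) take £34,000 each.
Joris's share (£68,000) is divided into 2 shares of £34,000: Imani and Rashid each take £34,000.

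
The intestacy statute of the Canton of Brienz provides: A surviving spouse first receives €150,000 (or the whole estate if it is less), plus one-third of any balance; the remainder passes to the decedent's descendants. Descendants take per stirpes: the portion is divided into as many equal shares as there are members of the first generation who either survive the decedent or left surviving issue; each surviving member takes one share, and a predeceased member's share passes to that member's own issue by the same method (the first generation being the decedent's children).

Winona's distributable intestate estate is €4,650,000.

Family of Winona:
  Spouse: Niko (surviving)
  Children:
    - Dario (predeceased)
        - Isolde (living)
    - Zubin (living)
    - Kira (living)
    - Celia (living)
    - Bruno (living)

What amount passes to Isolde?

Isolde receives €600,000.

Niko first takes €150,000, leaving a balance of €4,500,000. Niko then takes one-third of the balance (€1,500,000), for a total of €1,650,000. The remaining €3,000,000 passes to the descendants.
The descendants' portion (€3,000,000) is divided into 5 shares of €600,000: Zubin, Kira, Celia, and Bruno each take €600,000; Dario's €600,000 share passes to Dario's issue.
Dario's share (€600,000) passes entirely to Isolde.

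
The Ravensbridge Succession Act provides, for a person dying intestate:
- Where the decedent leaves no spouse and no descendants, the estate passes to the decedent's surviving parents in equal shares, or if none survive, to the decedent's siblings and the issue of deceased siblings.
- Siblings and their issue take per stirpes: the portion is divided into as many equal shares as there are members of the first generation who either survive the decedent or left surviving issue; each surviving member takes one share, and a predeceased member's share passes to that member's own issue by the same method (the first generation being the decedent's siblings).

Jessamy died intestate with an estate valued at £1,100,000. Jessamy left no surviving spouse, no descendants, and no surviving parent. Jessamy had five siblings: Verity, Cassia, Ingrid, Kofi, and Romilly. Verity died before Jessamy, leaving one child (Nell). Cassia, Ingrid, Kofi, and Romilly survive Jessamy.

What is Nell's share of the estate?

The entire £1,100,000 passes to the siblings and their issue.
That amount (£1,100,000) is divided into 5 shares of £220,000: Cassia, Ingrid, Kofi, and Romilly each take £220,000; Verity's £220,000 share passes to Verity's issue.
Verity's share (£220,000) passes entirely to Nell.

Nell receives £220,000.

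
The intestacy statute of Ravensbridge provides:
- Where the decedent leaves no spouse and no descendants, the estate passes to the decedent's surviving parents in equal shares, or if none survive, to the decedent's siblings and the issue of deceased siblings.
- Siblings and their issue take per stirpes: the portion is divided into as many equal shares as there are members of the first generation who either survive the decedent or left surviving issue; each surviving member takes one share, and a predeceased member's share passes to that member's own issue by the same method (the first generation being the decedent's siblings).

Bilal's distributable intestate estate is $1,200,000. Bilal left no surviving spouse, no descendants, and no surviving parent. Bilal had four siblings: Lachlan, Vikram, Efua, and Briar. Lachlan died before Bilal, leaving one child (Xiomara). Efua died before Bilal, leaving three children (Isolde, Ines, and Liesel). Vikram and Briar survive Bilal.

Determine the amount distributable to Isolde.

The entire $1,200,000 passes to the siblings and their issue.
That amount ($1,200,000) is divided into 4 shares of $300,000: Vikram and Briar each take $300,000; Lachlan's $300,000 share passes to Lachlan's issue; Efua's $300,000 share passes to Efua's issue.
Lachlan's share ($300,000) passes entirely to Xiomara.
Efua's share ($300,000) is divided into 3 shares of $100,000: Isolde, Ines, and Liesel each take $100,000.

Isolde receives $100,000.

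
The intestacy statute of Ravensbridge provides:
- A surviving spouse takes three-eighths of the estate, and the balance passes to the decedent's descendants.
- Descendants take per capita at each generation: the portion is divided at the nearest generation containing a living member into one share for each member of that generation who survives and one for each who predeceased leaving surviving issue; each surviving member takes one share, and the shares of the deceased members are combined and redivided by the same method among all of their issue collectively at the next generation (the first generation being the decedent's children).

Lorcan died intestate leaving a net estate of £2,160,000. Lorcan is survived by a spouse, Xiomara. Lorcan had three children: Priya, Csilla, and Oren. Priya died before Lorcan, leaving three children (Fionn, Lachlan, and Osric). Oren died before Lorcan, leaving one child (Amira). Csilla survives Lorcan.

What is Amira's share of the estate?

Xiomara takes three-eighths of £2,160,000 = £810,000. The remaining £1,350,000 passes to the descendants.
The descendants' portion (£1,350,000) is divided at the children's generation into 3 shares of £450,000. Csilla takes £450,000. The 2 shares of the deceased (Priya and Oren) are combined into a pool of £900,000.
That pool (£900,000) is divided at the grandchildren's generation equally among Fionn, Lachlan, Osric, and Amira: £225,000 each.

Amira receives £225,000.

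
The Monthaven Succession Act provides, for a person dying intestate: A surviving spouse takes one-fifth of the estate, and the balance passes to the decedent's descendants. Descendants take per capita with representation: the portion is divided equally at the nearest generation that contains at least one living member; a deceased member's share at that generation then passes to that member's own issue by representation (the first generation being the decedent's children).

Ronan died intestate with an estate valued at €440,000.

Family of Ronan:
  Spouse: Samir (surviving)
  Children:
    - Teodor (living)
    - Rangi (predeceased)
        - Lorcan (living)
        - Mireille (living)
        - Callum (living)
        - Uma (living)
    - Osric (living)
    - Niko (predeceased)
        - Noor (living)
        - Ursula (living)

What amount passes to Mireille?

Mireille receives €22,000.

Samir takes one-fifth of €440,000 = €88,000. The remaining €352,000 passes to the descendants.
The descendants' portion (€352,000) is divided into 4 shares of €88,000: Teodor and Osric each take €88,000; Rangi's €88,000 share passes to Rangi's issue; Niko's €88,000 share passes to Niko's issue.
Rangi's share (€88,000) is divided into 4 shares of €22,000: Lorcan, Mireille, Callum, and Uma each take €22,000.
Niko's share (€88,000) is divided into 2 shares of €44,000: Noor and Ursula each take €44,000.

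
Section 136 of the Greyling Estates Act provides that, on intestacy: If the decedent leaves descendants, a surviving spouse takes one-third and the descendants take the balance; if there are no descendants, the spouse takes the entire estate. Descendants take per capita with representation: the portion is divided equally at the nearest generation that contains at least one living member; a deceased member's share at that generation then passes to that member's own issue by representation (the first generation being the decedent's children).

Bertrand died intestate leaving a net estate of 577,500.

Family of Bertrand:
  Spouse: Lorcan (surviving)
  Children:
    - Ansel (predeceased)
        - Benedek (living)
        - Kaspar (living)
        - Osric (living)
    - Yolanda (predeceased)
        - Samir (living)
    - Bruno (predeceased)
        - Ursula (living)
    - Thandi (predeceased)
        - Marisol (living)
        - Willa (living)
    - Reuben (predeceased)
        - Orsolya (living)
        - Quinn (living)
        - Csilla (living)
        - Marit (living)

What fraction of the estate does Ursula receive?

Ursula receives 2/33 of the estate.

Lorcan takes one-third of 577,500 = 192,500. The remaining 385,000 passes to the descendants.
No child survives, so the initial division is made at the grandchildren's generation.
The descendants' portion (385,000) is divided into 11 shares of 35,000: Benedek, Kaspar, Osric, Samir, Ursula, Marisol, Willa, Orsolya, Quinn, Csilla, and Marit each take 35,000.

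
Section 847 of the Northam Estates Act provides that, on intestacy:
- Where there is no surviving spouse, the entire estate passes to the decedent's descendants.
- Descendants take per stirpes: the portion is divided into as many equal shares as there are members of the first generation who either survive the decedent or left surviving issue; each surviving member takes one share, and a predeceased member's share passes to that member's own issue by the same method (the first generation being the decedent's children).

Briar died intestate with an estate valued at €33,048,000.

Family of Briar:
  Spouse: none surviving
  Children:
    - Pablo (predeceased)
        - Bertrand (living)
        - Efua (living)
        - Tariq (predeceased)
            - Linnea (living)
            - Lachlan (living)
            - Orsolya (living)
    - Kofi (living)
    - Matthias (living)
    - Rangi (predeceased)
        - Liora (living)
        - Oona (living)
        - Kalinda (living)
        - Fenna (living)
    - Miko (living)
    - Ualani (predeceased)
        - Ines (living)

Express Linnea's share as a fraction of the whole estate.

The entire €33,048,000 passes to the descendants.
That amount (€33,048,000) is divided into 6 shares of €5,508,000: Kofi, Matthias, and Miko each take €5,508,000; Pablo's €5,508,000 share passes to Pablo's issue; Rangi's €5,508,000 share passes to Rangi's issue; Ualani's €5,508,000 share passes to Ualani's issue.
Pablo's share (€5,508,000) is divided into 3 shares of €1,836,000: Bertrand and Efua each take €1,836,000; Tariq's €1,836,000 share passes to Tariq's issue.
Tariq's share (€1,836,000) is divided into 3 shares of €612,000: Linnea, Lachlan, and Orsolya each take €612,000.
Rangi's share (€5,508,000) is divided into 4 shares of €1,377,000: Liora, Oona, Kalinda, and Fenna each take €1,377,000.
Ualani's share (€5,508,000) passes entirely to Ines.

Linnea receives 1/54 of the estate.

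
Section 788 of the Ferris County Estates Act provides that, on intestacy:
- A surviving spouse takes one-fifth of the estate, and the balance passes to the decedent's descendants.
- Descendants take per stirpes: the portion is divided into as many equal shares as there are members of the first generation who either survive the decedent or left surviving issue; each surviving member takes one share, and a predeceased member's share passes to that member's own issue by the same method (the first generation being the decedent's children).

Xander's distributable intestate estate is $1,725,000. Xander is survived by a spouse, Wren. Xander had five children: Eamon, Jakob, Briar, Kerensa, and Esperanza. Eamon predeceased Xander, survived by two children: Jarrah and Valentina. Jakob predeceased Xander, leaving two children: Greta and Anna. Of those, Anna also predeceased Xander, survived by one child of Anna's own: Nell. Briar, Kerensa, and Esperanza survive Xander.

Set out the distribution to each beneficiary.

Wren takes one-fifth of $1,725,000 = $345,000. The remaining $1,380,000 passes to the descendants.
The descendants' portion ($1,380,000) is divided into 5 shares of $276,000: Briar, Kerensa, and Esperanza each take $276,000; Eamon's $276,000 share passes to Eamon's issue; Jakob's $276,000 share passes to Jakob's issue.
Eamon's share ($276,000) is divided into 2 shares of $138,000: Jarrah and Valentina each take $138,000.
Jakob's share ($276,000) is divided into 2 shares of $138,000: Greta takes $138,000; Anna's $138,000 share passes to Anna's issue.
Anna's share ($138,000) passes entirely to Nell.

Wren: $345,000; Jarrah: $138,000; Valentina: $138,000; Greta: $138,000; Nell: $138,000; Briar: $276,000; Kerensa: $276,000; Esperanza: $276,000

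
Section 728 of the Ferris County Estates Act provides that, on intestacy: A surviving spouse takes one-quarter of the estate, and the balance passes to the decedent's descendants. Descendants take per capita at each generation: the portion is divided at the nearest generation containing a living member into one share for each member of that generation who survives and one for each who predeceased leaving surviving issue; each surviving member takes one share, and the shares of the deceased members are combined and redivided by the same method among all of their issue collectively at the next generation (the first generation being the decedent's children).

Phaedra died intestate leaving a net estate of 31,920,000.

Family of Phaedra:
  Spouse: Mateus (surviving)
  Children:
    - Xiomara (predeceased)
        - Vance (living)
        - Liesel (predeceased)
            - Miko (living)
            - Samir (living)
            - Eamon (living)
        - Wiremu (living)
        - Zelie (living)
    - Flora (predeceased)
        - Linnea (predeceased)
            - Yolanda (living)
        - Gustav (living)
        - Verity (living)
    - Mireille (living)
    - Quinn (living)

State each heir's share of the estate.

Mateus takes one-quarter of 31,920,000 = 7,980,000. The remaining 23,940,000 passes to the descendants.
The descendants' portion (23,940,000) is divided at the children's generation into 4 shares of 5,985,000. Mireille and Quinn each take 5,985,000. The 2 shares of the deceased (Xiomara and Flora) are combined into a pool of 11,970,000.
That pool (11,970,000) is divided at the grandchildren's generation into 7 shares of 1,710,000. Vance, Wiremu, Zelie, Gustav, and Verity each take 1,710,000. The 2 shares of the deceased (Liesel and Linnea) are combined into a pool of 3,420,000.
That pool (3,420,000) is divided at the great-grandchildren's generation equally among Miko, Samir, Eamon, and Yolanda: 855,000 each.

Mateus: 7,980,000; Vance: 1,710,000; Miko: 855,000; Samir: 855,000; Eamon: 855,000; Wiremu: 1,710,000; Zelie: 1,710,000; Yolanda: 855,000; Gustav: 1,710,000; Verity: 1,710,000; Mireille: 5,985,000; Quinn: 5,985,000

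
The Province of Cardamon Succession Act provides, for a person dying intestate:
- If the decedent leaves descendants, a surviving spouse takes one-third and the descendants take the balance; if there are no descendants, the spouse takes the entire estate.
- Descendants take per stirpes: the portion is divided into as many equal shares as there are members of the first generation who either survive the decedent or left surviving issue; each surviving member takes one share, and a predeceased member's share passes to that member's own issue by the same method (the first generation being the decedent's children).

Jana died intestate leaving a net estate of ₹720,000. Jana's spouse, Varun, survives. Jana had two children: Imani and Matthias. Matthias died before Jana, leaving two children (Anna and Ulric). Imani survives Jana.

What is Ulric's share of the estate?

Varun takes one-third of ₹720,000 = ₹240,000. The remaining ₹480,000 passes to the descendants.
The descendants' portion (₹480,000) is divided into 2 shares of ₹240,000: Imani takes ₹240,000; Matthias's ₹240,000 share passes to Matthias's issue.
Matthias's share (₹240,000) is divided into 2 shares of ₹120,000: Anna and Ulric each take ₹120,000.

Ulric receives ₹120,000.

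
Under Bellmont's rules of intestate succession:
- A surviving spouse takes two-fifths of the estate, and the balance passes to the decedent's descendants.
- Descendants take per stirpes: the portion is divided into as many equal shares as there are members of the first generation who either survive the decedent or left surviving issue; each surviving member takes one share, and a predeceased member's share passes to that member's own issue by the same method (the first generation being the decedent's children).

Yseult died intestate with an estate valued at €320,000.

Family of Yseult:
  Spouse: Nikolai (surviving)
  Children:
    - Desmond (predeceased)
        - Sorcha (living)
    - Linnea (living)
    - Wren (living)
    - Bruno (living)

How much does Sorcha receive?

Sorcha receives €48,000.

Nikolai takes two-fifths of €320,000 = €128,000. The remaining €192,000 passes to the descendants.
The descendants' portion (€192,000) is divided into 4 shares of €48,000: Linnea, Wren, and Bruno each take €48,000; Desmond's €48,000 share passes to Desmond's issue.
Desmond's share (€48,000) passes entirely to Sorcha.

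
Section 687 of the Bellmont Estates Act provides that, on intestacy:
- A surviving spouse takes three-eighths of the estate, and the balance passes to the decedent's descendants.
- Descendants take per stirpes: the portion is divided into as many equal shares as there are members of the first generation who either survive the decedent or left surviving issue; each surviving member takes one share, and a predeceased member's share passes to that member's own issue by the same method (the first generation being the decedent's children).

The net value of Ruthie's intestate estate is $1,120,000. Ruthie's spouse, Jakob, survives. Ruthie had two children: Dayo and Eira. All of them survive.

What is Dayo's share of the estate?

Dayo receives $350,000.

Jakob takes three-eighths of $1,120,000 = $420,000. The remaining $700,000 passes to the descendants.
The descendants' portion ($700,000) is divided into 2 shares of $350,000: Dayo and Eira each take $350,000.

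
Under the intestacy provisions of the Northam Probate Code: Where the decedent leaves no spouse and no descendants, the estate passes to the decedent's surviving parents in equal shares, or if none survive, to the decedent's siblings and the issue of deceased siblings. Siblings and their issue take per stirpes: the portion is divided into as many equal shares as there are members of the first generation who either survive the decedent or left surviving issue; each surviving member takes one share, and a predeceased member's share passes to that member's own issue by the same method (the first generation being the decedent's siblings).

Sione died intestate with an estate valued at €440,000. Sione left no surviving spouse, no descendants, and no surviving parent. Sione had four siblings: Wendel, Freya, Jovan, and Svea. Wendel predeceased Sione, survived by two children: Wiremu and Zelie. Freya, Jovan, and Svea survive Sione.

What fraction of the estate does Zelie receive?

The entire €440,000 passes to the siblings and their issue.
That amount (€440,000) is divided into 4 shares of €110,000: Freya, Jovan, and Svea each take €110,000; Wendel's €110,000 share passes to Wendel's issue.
Wendel's share (€110,000) is divided into 2 shares of €55,000: Wiremu and Zelie each take €55,000.

Zelie receives 1/8 of the estate.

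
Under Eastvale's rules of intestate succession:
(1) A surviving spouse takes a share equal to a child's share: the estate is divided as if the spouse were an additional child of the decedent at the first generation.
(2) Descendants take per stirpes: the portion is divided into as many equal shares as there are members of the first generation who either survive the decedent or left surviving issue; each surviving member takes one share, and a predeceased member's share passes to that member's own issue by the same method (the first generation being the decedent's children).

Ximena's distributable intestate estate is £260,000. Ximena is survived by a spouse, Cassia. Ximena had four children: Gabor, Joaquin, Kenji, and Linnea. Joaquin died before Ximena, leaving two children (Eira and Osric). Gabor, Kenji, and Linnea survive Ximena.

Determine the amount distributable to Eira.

The spouse counts as an additional share at the children's level, so there are 5 primary shares of £52,000. Cassia takes one such share (£52,000).
The children's combined portion (£208,000) is divided into 4 shares of £52,000: Gabor, Kenji, and Linnea each take £52,000; Joaquin's £52,000 share passes to Joaquin's issue.
Joaquin's share (£52,000) is divided into 2 shares of £26,000: Eira and Osric each take £26,000.

Eira receives £26,000.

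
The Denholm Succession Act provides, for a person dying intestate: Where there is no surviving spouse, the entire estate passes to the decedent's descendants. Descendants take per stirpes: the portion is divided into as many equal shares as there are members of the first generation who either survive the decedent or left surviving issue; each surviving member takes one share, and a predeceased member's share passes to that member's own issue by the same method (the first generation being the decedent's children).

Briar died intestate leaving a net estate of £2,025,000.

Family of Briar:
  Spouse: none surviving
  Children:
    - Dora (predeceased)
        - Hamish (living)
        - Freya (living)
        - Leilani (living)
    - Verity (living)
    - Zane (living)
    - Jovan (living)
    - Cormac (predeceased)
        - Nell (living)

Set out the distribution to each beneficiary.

Hamish: £135,000; Freya: £135,000; Leilani: £135,000; Verity: £405,000; Zane: £405,000; Jovan: £405,000; Nell: £405,000

The entire £2,025,000 passes to the descendants.
That amount (£2,025,000) is divided into 5 shares of £405,000: Verity, Zane, and Jovan each take £405,000; Dora's £405,000 share passes to Dora's issue; Cormac's £405,000 share passes to Cormac's issue.
Dora's share (£405,000) is divided into 3 shares of £135,000: Hamish, Freya, and Leilani each take £135,000.
Cormac's share (£405,000) passes entirely to Nell.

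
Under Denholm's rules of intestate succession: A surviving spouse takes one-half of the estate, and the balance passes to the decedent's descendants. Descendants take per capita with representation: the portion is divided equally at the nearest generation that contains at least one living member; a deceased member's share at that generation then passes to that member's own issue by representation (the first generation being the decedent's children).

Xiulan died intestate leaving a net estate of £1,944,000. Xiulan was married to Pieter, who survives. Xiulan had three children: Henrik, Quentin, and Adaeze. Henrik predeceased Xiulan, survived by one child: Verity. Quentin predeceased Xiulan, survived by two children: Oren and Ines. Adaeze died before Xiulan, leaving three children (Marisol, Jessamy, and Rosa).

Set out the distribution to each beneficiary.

Pieter takes one-half of £1,944,000 = £972,000. The remaining £972,000 passes to the descendants.
No child survives, so the initial division is made at the grandchildren's generation.
The descendants' portion (£972,000) is divided into 6 shares of £162,000: Verity, Oren, Ines, Marisol, Jessamy, and Rosa each take £162,000.

Pieter: £972,000; Verity: £162,000; Oren: £162,000; Ines: £162,000; Marisol: £162,000; Jessamy: £162,000; Rosa: £162,000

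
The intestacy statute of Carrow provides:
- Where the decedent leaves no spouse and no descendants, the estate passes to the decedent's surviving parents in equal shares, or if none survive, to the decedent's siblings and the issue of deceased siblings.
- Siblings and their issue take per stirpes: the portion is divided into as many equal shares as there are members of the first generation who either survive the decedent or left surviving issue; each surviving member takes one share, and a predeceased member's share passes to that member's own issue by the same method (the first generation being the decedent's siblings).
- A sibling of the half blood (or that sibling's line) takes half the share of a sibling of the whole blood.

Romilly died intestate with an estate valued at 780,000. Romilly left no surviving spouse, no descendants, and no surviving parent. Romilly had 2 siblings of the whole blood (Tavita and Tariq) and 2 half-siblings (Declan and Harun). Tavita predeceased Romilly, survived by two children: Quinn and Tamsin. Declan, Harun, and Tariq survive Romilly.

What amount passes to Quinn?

The entire 780,000 passes to the siblings and their issue.
Counting each half-blood sibling's line as half a unit, there are 3 units in 780,000, so one unit is 260,000. Whole-blood lines (Tavita and Tariq) take 260,000 each; half-blood lines (Declan and Harun) take 130,000 each.
Tavita's share (260,000) is divided into 2 shares of 130,000: Quinn and Tamsin each take 130,000.

Quinn receives 130,000.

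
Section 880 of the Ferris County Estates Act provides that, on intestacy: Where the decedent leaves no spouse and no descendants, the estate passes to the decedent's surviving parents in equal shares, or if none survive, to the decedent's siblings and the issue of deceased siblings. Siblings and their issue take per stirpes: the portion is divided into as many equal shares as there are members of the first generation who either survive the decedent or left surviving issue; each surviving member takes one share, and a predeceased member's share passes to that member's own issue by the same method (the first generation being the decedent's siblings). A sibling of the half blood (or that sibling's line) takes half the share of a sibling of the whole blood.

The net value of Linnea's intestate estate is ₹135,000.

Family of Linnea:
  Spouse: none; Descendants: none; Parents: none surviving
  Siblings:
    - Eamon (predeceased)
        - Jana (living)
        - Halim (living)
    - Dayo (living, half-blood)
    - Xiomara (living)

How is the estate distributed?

Jana: ₹27,000; Halim: ₹27,000; Dayo: ₹27,000; Xiomara: ₹54,000

The entire ₹135,000 passes to the siblings and their issue.
Counting each half-blood sibling's line as half a unit, there are 5/2 units in ₹135,000, so one unit is ₹54,000. Whole-blood lines (Eamon and Xiomara) take ₹54,000 each; half-blood lines (Dayo) take ₹27,000 each.
Eamon's share (₹54,000) is divided into 2 shares of ₹27,000: Jana and Halim each take ₹27,000.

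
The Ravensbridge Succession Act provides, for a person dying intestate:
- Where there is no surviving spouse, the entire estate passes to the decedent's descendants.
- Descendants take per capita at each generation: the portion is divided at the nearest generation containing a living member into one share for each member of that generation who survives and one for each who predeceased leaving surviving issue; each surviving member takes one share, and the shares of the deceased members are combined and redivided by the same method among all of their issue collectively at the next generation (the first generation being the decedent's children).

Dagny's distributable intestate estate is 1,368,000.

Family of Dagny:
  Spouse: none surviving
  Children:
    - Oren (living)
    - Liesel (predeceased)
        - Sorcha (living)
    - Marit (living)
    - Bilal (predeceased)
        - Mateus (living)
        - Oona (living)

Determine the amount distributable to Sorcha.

The entire 1,368,000 passes to the descendants.
That amount (1,368,000) is divided at the children's generation into 4 shares of 342,000. Oren and Marit each take 342,000. The 2 shares of the deceased (Liesel and Bilal) are combined into a pool of 684,000.
That pool (684,000) is divided at the grandchildren's generation equally among Sorcha, Mateus, and Oona: 228,000 each.

Sorcha receives 228,000.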